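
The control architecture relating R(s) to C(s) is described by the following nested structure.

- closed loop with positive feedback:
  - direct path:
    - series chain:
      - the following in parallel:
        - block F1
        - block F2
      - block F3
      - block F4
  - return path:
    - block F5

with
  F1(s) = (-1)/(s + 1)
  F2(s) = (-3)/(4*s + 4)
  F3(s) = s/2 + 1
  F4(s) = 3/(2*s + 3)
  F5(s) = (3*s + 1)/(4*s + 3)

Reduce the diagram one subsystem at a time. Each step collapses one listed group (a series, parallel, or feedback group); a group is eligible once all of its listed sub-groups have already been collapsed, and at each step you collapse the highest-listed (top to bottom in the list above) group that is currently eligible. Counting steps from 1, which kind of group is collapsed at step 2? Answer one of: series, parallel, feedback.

[1] parallel reduction of F1, F2
[2] cascade (F1+F2), F3, F4
[3] collapse the loop (((F1+F2)*F3*F4) forward, F5 return)
The group at step 2 is a series group.

Answer: series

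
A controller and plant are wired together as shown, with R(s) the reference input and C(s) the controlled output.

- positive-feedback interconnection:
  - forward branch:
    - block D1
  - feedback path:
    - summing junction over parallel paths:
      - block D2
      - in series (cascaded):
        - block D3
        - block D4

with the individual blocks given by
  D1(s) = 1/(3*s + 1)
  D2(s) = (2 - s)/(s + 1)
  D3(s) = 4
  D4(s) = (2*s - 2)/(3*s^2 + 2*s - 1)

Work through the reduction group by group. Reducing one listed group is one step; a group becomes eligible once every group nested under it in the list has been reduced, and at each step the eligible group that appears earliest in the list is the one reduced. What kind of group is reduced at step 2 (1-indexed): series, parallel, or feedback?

[1] combine D3, D4 in series
[2] reduce the parallel group D2, (D3*D4)
[3] collapse the loop (D1 forward, (D2+(D3*D4)) return)
So the answer for step 2 is parallel.

Answer: parallel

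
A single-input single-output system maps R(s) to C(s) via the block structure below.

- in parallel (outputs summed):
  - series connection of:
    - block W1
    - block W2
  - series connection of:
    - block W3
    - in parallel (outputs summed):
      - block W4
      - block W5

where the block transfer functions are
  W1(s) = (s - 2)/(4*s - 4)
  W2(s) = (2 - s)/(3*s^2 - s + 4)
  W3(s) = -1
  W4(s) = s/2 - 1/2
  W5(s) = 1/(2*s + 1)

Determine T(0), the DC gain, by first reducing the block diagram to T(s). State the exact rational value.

[1] multiply W1, W2 (series) -> (-s^2 + 4*s - 4)/(12*s^3 - 16*s^2 + 20*s - 16)
[2] sum the parallel branches W4, W5 -> (2*s^2 - s + 1)/(4*s + 2)
[3] cascade W3, (W4+W5) -> (-2*s^2 + s - 1)/(4*s + 2)
[4] reduce the parallel group (W1*W2), (W3*(W4+W5)) -> (-12*s^5 + 22*s^4 - 36*s^3 + 41*s^2 - 22*s + 4)/(24*s^4 - 20*s^3 + 24*s^2 - 12*s - 16)
Step 4 gives the overall T(s). Then T(0) = 4/(-16) = -1/4.

Final answer: -1/4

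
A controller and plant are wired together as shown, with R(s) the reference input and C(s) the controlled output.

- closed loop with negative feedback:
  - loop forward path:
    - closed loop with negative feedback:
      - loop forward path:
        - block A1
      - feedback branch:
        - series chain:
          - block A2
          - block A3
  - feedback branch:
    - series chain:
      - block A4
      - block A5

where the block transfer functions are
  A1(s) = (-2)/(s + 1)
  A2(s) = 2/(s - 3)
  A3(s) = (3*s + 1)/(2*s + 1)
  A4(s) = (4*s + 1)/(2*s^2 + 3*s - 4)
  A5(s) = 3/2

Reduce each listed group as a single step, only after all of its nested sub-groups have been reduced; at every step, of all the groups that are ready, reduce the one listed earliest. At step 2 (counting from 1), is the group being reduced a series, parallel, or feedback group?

Reducing step by step:

1. cascade A2, A3
2. reduce the feedback loop with forward A1 and return (A2*A3)
3. combine A4, A5 in series
4. reduce the feedback loop with forward [A1/(1+A1*(A2*A3))] and return (A4*A5)
The group at step 2 is a feedback group.

Answer: feedback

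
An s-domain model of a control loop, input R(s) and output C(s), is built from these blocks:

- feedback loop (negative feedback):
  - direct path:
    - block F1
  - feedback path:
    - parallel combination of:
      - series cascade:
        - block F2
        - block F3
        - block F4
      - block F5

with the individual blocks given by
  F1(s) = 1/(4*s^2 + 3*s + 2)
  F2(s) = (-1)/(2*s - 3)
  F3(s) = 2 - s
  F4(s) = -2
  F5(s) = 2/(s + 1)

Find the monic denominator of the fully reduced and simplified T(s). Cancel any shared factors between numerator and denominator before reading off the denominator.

Answer: s^4 + s^3/4 - 13*s^2/8 - 5*s/8 - 1

Working:
[1] reduce the series chain F2, F3, F4; result (4 - 2*s)/(2*s - 3)
[2] combine (F2*F3*F4), F5 in parallel; result (-2*s^2 + 6*s - 2)/(2*s^2 - s - 3)
[3] apply the feedback formula to F1, ((F2*F3*F4)+F5); result (2*s^2 - s - 3)/(8*s^4 + 2*s^3 - 13*s^2 - 5*s - 8)
The result of step 3 is T(s) in lowest terms. Its denominator has leading coefficient 8; dividing the denominator through by 8 makes it monic.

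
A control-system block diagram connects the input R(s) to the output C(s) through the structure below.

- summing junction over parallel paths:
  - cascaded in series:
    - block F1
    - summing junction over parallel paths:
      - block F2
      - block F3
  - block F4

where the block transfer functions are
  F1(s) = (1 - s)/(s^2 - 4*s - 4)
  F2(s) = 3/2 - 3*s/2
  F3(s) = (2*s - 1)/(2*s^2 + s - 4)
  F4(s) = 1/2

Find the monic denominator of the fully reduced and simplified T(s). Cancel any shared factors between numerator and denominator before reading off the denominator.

Answer: s^4 - 7*s^3/2 - 8*s^2 + 6*s + 8

Working:
Step 1: reduce the parallel group F2, F3; result (-6*s^3 + 3*s^2 + 19*s - 14)/(4*s^2 + 2*s - 8)
Step 2: reduce the series chain F1, (F2+F3); result (6*s^4 - 9*s^3 - 16*s^2 + 33*s - 14)/(4*s^4 - 14*s^3 - 32*s^2 + 24*s + 32)
Step 3: combine (F1*(F2+F3)), F4 in parallel; result (8*s^4 - 16*s^3 - 32*s^2 + 45*s + 2)/(4*s^4 - 14*s^3 - 32*s^2 + 24*s + 32)
No further cancellation is possible in the step-3 result, so that is T(s). Its denominator becomes monic after dividing by the leading coefficient 4.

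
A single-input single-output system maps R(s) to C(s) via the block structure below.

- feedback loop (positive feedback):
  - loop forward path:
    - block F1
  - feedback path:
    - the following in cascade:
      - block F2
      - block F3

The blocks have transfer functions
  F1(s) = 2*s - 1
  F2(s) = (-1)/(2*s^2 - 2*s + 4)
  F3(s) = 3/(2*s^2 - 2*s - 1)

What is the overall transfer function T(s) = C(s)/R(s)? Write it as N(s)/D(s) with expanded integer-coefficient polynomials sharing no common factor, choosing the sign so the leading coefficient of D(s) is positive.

Step 1. reduce the series chain F2, F3, giving (-3)/(4*s^4 - 8*s^3 + 10*s^2 - 6*s - 4)
Step 2. close the feedback loop around F1, (F2*F3): this yields T(s), and no further normalization is needed

Answer: (8*s^5 - 20*s^4 + 28*s^3 - 22*s^2 - 2*s + 4)/(4*s^4 - 8*s^3 + 10*s^2 - 7)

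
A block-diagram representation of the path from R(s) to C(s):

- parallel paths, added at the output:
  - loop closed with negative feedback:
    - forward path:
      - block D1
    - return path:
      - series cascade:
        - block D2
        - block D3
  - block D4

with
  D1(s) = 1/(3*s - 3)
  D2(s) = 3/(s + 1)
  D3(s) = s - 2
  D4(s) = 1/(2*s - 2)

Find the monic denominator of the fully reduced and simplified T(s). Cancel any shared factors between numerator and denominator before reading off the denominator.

[1] multiply D2, D3 (series) -> (3*s - 6)/(s + 1)
[2] apply the feedback formula to D1, (D2*D3) -> (s + 1)/(3*s^2 + 3*s - 9)
[3] sum the parallel branches [D1/(1+D1*(D2*D3))], D4 -> (5*s^2 + 3*s - 11)/(6*s^3 - 24*s + 18)
The result of step 3 is T(s) in lowest terms. Its denominator has leading coefficient 6; dividing the denominator through by 6 makes it monic.

Answer: s^3 - 4*s + 3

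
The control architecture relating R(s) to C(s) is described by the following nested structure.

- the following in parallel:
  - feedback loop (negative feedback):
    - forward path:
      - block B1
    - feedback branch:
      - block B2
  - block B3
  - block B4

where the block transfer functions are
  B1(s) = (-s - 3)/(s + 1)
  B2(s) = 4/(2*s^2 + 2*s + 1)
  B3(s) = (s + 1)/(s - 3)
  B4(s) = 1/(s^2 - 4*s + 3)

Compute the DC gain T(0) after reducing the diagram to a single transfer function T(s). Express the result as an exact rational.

Answer: 3/11

Working:
Step 1: apply the feedback formula to B1, B2, giving (-2*s^3 - 8*s^2 - 7*s - 3)/(2*s^3 + 4*s^2 - s - 11)
Step 2: parallel reduction of [B1/(1+B1*B2)], B3, B4, giving (4*s^4 + 18*s^3 - 10*s^2 - 9*s - 9)/(2*s^5 - 4*s^4 - 11*s^3 + 5*s^2 + 41*s - 33)
DC gain: substitute s = 0 into T(s) from step 2: T(0) = -9/(-33) = 3/11.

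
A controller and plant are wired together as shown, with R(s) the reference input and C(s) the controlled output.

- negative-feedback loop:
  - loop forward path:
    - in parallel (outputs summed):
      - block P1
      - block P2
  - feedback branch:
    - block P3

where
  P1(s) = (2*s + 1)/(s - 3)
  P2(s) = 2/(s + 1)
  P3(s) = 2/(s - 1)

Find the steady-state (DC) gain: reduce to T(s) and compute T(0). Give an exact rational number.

1. reduce the parallel group P1, P2; result (2*s^2 + 5*s - 5)/(s^2 - 2*s - 3)
2. apply the feedback formula to (P1+P2), P3; result (2*s^3 + 3*s^2 - 10*s + 5)/(s^3 + s^2 + 9*s - 7)
That last expression is T(s); at s = 0 only the constant terms survive, so T(0) = 5/(-7) = -5/7.

Final answer: -5/7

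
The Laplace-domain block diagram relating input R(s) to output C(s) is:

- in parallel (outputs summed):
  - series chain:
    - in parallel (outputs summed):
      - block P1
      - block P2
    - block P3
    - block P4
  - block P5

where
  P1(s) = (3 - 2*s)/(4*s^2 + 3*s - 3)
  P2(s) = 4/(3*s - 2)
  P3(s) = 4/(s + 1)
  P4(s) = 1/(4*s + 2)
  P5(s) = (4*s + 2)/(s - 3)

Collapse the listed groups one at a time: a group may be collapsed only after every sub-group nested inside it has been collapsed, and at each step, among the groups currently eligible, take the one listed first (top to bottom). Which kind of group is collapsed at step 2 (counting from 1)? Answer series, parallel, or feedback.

Step 1. sum the parallel branches P1, P2
Step 2. multiply (P1+P2), P3, P4 (series)
Step 3. sum the parallel branches ((P1+P2)*P3*P4), P5
Step 2: series.

Answer: series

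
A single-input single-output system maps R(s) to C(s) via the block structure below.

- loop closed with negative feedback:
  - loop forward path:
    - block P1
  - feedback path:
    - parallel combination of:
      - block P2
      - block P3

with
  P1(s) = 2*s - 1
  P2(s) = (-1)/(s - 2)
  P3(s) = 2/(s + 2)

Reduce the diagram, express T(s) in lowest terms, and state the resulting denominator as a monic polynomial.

Reducing step by step:

1. reduce the parallel group P2, P3 gives (s - 6)/(s^2 - 4)
2. close the feedback loop around P1, (P2+P3) gives (2*s^3 - s^2 - 8*s + 4)/(3*s^2 - 13*s + 2)
That last expression is T(s), already simplified. Scaling its denominator by 1/3 (the reciprocal of the leading coefficient) yields the monic denominator.

Answer: s^2 - 13*s/3 + 2/3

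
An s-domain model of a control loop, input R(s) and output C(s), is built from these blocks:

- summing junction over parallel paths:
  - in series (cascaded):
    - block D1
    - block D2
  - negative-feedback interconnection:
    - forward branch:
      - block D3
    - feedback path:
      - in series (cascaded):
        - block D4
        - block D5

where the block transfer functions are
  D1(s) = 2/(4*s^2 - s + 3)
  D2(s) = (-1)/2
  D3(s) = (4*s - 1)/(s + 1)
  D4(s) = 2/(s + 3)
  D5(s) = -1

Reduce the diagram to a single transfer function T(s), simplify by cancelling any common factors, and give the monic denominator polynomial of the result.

The answer is s^4 - 17*s^3/4 + 27*s^2/4 - 17*s/4 + 15/4.

Reasoning:
(1) multiply D1, D2 (series); result (-1)/(4*s^2 - s + 3)
(2) multiply D4, D5 (series); result (-2)/(s + 3)
(3) feedback reduction of D3, (D4*D5); result (4*s^2 + 11*s - 3)/(s^2 - 4*s + 5)
(4) parallel reduction of (D1*D2), [D3/(1+D3*(D4*D5))]; result (16*s^4 + 40*s^3 - 12*s^2 + 40*s - 14)/(4*s^4 - 17*s^3 + 27*s^2 - 17*s + 15)
No further cancellation is possible in the step-4 result, so that is T(s). Its denominator becomes monic after dividing by the leading coefficient 4.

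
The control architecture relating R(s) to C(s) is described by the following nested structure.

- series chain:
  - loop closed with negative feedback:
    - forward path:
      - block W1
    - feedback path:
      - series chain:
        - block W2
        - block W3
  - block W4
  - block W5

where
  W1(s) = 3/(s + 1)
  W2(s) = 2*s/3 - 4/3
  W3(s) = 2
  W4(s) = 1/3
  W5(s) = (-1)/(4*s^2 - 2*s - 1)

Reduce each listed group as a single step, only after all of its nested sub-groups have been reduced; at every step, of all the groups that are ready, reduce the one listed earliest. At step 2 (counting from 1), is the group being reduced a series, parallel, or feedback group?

[1] multiply W2, W3 (series)
[2] collapse the loop (W1 forward, (W2*W3) return)
[3] combine [W1/(1+W1*(W2*W3))], W4, W5 in series
The group at step 2 is a feedback group.

Hence the answer: feedback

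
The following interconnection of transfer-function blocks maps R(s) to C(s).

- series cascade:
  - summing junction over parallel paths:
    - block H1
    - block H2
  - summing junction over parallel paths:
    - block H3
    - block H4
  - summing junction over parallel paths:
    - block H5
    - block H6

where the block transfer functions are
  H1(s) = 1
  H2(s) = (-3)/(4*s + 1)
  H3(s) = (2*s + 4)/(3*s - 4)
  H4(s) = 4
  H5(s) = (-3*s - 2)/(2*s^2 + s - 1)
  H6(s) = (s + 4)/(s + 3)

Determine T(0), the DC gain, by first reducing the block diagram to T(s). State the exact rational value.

Step 1 - add H1, H2 (parallel) gives (4*s - 2)/(4*s + 1)
Step 2 - reduce the parallel group H3, H4 gives (14*s - 12)/(3*s - 4)
Step 3 - add H5, H6 (parallel) gives (2*s^3 + 6*s^2 - 8*s - 10)/(2*s^3 + 7*s^2 + 2*s - 3)
Step 4 - combine (H1+H2), (H3+H4), (H5+H6) in series gives (56*s^4 + 120*s^3 - 368*s^2 - 88*s + 240)/(12*s^4 + 35*s^3 - 20*s^2 - 55*s - 12)
Evaluating the step-4 result (the overall T(s)) at s = 0 gives T(0) = 240/(-12) = -20.

Hence the answer: -20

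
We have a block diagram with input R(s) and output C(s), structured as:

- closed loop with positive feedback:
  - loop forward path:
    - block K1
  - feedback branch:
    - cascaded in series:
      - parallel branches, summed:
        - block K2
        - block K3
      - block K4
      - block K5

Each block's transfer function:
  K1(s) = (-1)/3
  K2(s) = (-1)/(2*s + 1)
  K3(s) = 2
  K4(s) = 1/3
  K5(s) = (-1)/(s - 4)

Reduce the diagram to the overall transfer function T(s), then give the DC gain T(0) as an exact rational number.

First reduce the diagram to T(s).

(1) reduce the parallel group K2, K3 = (4*s + 1)/(2*s + 1)
(2) series reduction of (K2+K3), K4, K5 = (-4*s - 1)/(6*s^2 - 21*s - 12)
(3) feedback reduction of K1, ((K2+K3)*K4*K5) = (-6*s^2 + 21*s + 12)/(18*s^2 - 67*s - 37)
DC gain: substitute s = 0 into T(s) from step 3: T(0) = 12/(-37) = -12/37.

Answer: -12/37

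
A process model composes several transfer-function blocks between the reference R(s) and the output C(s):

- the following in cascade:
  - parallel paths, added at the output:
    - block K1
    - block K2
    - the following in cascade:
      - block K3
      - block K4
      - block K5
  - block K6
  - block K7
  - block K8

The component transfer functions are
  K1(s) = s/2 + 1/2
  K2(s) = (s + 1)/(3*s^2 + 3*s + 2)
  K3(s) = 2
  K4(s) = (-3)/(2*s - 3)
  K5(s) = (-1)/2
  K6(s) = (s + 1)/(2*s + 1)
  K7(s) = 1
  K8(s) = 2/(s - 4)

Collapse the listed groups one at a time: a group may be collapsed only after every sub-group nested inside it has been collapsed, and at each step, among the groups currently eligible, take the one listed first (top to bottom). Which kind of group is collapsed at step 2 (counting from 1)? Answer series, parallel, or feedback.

[1] series reduction of K3, K4, K5
[2] sum the parallel branches K1, K2, (K3*K4*K5)
[3] combine (K1+K2+(K3*K4*K5)), K6, K7, K8 in series
So the answer for step 2 is parallel.

Final answer: parallel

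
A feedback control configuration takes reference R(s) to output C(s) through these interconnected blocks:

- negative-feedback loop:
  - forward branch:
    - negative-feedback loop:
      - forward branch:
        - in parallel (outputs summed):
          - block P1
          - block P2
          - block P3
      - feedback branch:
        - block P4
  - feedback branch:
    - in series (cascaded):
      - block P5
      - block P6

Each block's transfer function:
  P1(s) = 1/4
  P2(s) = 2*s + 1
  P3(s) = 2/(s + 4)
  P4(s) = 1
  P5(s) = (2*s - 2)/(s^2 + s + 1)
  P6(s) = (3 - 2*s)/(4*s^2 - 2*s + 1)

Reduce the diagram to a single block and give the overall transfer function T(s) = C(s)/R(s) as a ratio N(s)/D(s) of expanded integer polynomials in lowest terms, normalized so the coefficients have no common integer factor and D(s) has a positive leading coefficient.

Reducing step by step:

Step 1 - parallel reduction of P1, P2, P3; result (8*s^2 + 37*s + 28)/(4*s + 16)
Step 2 - reduce the feedback loop with forward (P1+P2+P3) and return P4; result (8*s^2 + 37*s + 28)/(8*s^2 + 41*s + 44)
Step 3 - combine P5, P6 in series; result (-4*s^2 + 10*s - 6)/(4*s^4 + 2*s^3 + 3*s^2 - s + 1)
Step 4 - close the feedback loop around [(P1+P2+P3)/(1+(P1+P2+P3)*P4)], (P5*P6), giving the overall T(s)

Answer: (32*s^6 + 164*s^5 + 210*s^4 + 159*s^3 + 55*s^2 + 9*s + 28)/(32*s^6 + 180*s^5 + 250*s^4 + 135*s^3 + 309*s^2 + 55*s - 124)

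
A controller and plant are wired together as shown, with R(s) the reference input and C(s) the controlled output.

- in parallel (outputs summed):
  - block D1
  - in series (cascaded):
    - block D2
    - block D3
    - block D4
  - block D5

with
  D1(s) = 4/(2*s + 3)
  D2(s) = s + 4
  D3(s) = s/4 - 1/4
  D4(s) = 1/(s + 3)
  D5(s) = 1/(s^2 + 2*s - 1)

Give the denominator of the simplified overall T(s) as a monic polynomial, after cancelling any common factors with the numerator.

Answer: s^4 + 13*s^3/2 + 25*s^2/2 + 9*s/2 - 9/2

Working:
[1] reduce the series chain D2, D3, D4 gives (s^2 + 3*s - 4)/(4*s + 12)
[2] parallel reduction of D1, (D2*D3*D4), D5 gives (2*s^5 + 13*s^4 + 33*s^3 + 69*s^2 + 91*s)/(8*s^4 + 52*s^3 + 100*s^2 + 36*s - 36)
T(s) is the step-2 result (common factors already cancelled). Leading coefficient of the denominator: 8. Divide through by 8 for the monic polynomial.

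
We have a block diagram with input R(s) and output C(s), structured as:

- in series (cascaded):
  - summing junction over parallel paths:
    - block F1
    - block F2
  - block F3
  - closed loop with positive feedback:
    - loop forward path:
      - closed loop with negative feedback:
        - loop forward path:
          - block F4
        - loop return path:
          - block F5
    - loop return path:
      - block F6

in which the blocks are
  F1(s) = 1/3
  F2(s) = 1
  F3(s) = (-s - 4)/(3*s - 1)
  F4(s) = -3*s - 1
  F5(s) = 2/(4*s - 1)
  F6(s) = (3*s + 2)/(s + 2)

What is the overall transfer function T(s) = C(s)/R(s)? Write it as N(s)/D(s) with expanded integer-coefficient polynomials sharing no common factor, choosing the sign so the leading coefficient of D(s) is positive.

(1) combine F1, F2 in parallel, giving 4/3
(2) collapse the loop (F4 forward, F5 return), giving (12*s^2 + s - 1)/(2*s + 3)
(3) close the feedback loop around [F4/(1+F4*F5)], F6, giving (-12*s^3 - 25*s^2 - s + 2)/(36*s^3 + 25*s^2 - 8*s - 8)
(4) reduce the series chain (F1+F2), F3, [[F4/(1+F4*F5)]/(1-[F4/(1+F4*F5)]*F6)], which is the overall transfer function T(s) = C(s)/R(s) in lowest terms

Final answer: (48*s^4 + 292*s^3 + 404*s^2 + 8*s - 32)/(324*s^4 + 117*s^3 - 147*s^2 - 48*s + 24)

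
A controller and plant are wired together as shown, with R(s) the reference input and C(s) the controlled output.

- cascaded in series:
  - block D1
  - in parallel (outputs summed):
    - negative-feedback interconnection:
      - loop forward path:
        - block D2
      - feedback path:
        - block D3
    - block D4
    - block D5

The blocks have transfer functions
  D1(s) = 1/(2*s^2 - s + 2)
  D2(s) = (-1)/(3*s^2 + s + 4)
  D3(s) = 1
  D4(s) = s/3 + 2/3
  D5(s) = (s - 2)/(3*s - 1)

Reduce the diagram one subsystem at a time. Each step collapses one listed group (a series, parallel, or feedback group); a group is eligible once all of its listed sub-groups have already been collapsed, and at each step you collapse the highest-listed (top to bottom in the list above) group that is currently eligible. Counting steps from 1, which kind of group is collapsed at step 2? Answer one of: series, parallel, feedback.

The answer is parallel.

Reasoning:
(1) feedback reduction of D2, D3
(2) parallel reduction of [D2/(1+D2*D3)], D4, D5
(3) combine D1, ([D2/(1+D2*D3)]+D4+D5) in series
At step 2 the group reduced is parallel.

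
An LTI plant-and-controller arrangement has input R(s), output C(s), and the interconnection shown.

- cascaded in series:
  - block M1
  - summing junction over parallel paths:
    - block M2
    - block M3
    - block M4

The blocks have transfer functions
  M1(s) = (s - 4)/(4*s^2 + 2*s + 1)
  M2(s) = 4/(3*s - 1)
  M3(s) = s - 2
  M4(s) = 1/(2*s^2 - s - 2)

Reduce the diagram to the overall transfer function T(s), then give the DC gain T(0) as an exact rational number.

Answer: 26

Working:
Step 1: reduce the parallel group M2, M3, M4 = (6*s^4 - 17*s^3 + 13*s^2 + 11*s - 13)/(6*s^3 - 5*s^2 - 5*s + 2)
Step 2: multiply M1, (M2+M3+M4) (series) = (6*s^5 - 41*s^4 + 81*s^3 - 41*s^2 - 57*s + 52)/(24*s^5 - 8*s^4 - 24*s^3 - 7*s^2 - s + 2)
The step-2 result is T(s). Setting s = 0: T(0) = 52/2 = 26.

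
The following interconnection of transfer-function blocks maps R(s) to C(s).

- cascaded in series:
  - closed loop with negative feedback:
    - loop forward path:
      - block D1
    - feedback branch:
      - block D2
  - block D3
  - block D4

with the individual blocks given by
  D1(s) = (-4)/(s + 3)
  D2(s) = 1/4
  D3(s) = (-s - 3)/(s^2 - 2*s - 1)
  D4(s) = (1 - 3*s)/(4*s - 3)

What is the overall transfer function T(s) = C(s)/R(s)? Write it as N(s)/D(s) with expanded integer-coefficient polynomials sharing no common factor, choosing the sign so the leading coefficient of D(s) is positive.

The answer is (-12*s^2 - 32*s + 12)/(4*s^4 - 3*s^3 - 20*s^2 + 7*s + 6).

Reasoning:
(1) close the feedback loop around D1, D2, giving (-4)/(s + 2)
(2) reduce the series chain [D1/(1+D1*D2)], D3, D4: this yields T(s), and no further normalization is needed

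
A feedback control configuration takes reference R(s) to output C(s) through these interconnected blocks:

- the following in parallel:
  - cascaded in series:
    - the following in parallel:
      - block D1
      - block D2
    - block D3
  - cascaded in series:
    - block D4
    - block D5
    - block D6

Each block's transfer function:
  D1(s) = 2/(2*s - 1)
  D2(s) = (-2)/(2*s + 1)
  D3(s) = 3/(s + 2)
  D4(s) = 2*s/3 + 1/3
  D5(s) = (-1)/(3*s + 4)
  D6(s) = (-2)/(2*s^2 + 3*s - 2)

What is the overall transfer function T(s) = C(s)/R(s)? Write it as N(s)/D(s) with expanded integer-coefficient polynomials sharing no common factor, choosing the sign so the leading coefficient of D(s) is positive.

Step 1 - parallel reduction of D1, D2 -> 4/(4*s^2 - 1)
Step 2 - reduce the series chain (D1+D2), D3 -> 12/(4*s^3 + 8*s^2 - s - 2)
Step 3 - multiply D4, D5, D6 (series) -> (4*s + 2)/(18*s^3 + 51*s^2 + 18*s - 24)
Step 4 - combine ((D1+D2)*D3), (D4*D5*D6) in parallel - this is the overall T(s), already in the required normalized form

Hence the answer: (8*s^2 + 116*s + 146)/(36*s^4 + 120*s^3 + 87*s^2 - 30*s - 24)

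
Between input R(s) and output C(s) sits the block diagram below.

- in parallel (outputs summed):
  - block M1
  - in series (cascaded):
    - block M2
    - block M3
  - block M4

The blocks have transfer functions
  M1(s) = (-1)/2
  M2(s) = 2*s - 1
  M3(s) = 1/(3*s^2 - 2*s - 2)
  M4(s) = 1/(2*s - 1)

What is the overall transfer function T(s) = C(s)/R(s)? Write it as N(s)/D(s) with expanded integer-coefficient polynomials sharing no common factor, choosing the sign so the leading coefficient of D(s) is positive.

First reduce the diagram to T(s).

[1] combine M2, M3 in series, giving (2*s - 1)/(3*s^2 - 2*s - 2)
[2] parallel reduction of M1, (M2*M3), M4, which is the overall transfer function T(s) = C(s)/R(s) in lowest terms

Answer: (-6*s^3 + 21*s^2 - 10*s - 4)/(12*s^3 - 14*s^2 - 4*s + 4)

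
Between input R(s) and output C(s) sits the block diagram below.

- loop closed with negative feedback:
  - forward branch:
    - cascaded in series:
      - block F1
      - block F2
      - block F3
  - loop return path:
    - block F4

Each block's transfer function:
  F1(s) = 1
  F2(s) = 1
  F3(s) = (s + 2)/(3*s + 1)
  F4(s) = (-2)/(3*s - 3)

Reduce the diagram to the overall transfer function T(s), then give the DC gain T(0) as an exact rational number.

(1) multiply F1, F2, F3 (series) gives (s + 2)/(3*s + 1)
(2) reduce the feedback loop with forward (F1*F2*F3) and return F4 gives (3*s^2 + 3*s - 6)/(9*s^2 - 8*s - 7)
Evaluating the step-2 result (the overall T(s)) at s = 0 gives T(0) = -6/(-7) = 6/7.

Hence the answer: 6/7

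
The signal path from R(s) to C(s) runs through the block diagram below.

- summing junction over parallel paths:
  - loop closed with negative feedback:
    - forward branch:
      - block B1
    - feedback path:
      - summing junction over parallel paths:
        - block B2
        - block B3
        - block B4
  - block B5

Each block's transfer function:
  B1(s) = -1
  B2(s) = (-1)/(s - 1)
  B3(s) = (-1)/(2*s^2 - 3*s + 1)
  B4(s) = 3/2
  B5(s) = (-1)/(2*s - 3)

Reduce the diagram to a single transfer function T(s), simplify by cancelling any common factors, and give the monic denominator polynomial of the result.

(1) parallel reduction of B2, B3, B4 -> (6*s^2 - 13*s + 3)/(4*s^2 - 6*s + 2)
(2) close the feedback loop around B1, (B2+B3+B4) -> (4*s^2 - 6*s + 2)/(2*s^2 - 7*s + 1)
(3) reduce the parallel group [B1/(1+B1*(B2+B3+B4))], B5 -> (8*s^3 - 26*s^2 + 29*s - 7)/(4*s^3 - 20*s^2 + 23*s - 3)
T(s) is the step-3 result (common factors already cancelled). Leading coefficient of the denominator: 4. Divide through by 4 for the monic polynomial.

Answer: s^3 - 5*s^2 + 23*s/4 - 3/4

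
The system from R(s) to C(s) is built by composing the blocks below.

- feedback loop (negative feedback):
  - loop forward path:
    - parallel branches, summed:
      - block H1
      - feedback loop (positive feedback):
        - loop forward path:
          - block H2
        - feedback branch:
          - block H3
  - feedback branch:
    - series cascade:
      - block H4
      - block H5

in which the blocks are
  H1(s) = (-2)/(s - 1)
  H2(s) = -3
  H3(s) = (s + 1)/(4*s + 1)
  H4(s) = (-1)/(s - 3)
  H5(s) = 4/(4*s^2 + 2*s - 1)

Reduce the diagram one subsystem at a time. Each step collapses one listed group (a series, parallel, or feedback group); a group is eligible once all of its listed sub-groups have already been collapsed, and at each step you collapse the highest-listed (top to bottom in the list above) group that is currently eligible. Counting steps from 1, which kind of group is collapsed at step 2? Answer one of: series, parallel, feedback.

The answer is parallel.

Reasoning:
[1] feedback reduction of H2, H3
[2] add H1, [H2/(1-H2*H3)] (parallel)
[3] reduce the series chain H4, H5
[4] reduce the feedback loop with forward (H1+[H2/(1-H2*H3)]) and return (H4*H5)
At step 2 the group reduced is parallel.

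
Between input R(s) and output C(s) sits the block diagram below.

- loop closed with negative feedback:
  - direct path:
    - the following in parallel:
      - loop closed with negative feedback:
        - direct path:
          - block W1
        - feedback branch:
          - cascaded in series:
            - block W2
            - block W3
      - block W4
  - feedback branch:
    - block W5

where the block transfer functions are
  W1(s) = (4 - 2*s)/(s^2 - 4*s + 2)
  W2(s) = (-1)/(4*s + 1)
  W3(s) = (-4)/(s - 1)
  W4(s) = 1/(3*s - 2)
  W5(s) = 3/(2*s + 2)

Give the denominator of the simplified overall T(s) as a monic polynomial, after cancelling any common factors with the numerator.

Step 1: series reduction of W2, W3 = 4/(4*s^2 - 3*s - 1)
Step 2: close the feedback loop around W1, (W2*W3) = (-8*s^3 + 22*s^2 - 10*s - 4)/(4*s^4 - 19*s^3 + 19*s^2 - 10*s + 14)
Step 3: add [W1/(1+W1*(W2*W3))], W4 (parallel) = (-20*s^4 + 63*s^3 - 55*s^2 - 2*s + 22)/(12*s^5 - 65*s^4 + 95*s^3 - 68*s^2 + 62*s - 28)
Step 4: close the feedback loop around ([W1/(1+W1*(W2*W3))]+W4), W5 = (-40*s^5 + 86*s^4 + 16*s^3 - 114*s^2 + 40*s + 44)/(24*s^6 - 106*s^5 + 243*s^3 - 177*s^2 + 62*s + 10)
No further cancellation is possible in the step-4 result, so that is T(s). Its denominator becomes monic after dividing by the leading coefficient 24.

Therefore the answer is s^6 - 53*s^5/12 + 81*s^3/8 - 59*s^2/8 + 31*s/12 + 5/12.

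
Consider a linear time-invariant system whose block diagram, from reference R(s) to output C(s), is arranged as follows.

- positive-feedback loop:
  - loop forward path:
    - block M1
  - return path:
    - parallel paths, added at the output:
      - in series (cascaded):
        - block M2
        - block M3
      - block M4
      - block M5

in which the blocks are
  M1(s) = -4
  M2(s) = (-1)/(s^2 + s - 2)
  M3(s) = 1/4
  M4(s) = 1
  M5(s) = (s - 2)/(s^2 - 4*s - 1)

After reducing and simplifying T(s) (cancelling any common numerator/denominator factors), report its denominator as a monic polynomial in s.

1. reduce the series chain M2, M3: (-1)/(4*s^2 + 4*s - 8)
2. reduce the parallel group (M2*M3), M4, M5: (4*s^4 - 8*s^3 - 33*s^2 + 16*s + 25)/(4*s^4 - 12*s^3 - 28*s^2 + 28*s + 8)
3. apply the feedback formula to M1, ((M2*M3)+M4+M5): (-4*s^4 + 12*s^3 + 28*s^2 - 28*s - 8)/(5*s^4 - 11*s^3 - 40*s^2 + 23*s + 27)
That last expression is T(s), already simplified. Scaling its denominator by 1/5 (the reciprocal of the leading coefficient) yields the monic denominator.

Answer: s^4 - 11*s^3/5 - 8*s^2 + 23*s/5 + 27/5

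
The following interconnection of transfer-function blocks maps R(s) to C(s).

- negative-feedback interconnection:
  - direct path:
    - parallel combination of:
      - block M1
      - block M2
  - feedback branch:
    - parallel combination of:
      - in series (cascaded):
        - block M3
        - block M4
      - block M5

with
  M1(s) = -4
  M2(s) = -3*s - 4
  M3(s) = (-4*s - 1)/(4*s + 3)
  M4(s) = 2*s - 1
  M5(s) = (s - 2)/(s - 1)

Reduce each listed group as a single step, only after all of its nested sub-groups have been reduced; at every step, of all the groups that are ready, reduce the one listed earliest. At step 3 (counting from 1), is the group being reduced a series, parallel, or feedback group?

The answer is parallel.

Reasoning:
(1) sum the parallel branches M1, M2
(2) multiply M3, M4 (series)
(3) reduce the parallel group (M3*M4), M5
(4) apply the feedback formula to (M1+M2), ((M3*M4)+M5)
Step 3: parallel.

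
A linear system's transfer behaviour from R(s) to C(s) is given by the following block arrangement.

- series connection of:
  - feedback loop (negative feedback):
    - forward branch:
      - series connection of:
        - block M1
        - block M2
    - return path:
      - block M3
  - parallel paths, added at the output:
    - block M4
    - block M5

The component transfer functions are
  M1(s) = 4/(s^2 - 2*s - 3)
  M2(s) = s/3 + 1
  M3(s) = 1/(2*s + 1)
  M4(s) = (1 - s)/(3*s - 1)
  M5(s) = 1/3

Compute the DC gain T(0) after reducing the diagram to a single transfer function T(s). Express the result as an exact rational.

(1) series reduction of M1, M2 -> (4*s + 12)/(3*s^2 - 6*s - 9)
(2) collapse the loop ((M1*M2) forward, M3 return) -> (8*s^2 + 28*s + 12)/(6*s^3 - 9*s^2 - 20*s + 3)
(3) parallel reduction of M4, M5 -> 2/(9*s - 3)
(4) cascade [(M1*M2)/(1+(M1*M2)*M3)], (M4+M5) -> (16*s^2 + 56*s + 24)/(54*s^4 - 99*s^3 - 153*s^2 + 87*s - 9)
The step-4 result is T(s). Setting s = 0: T(0) = 24/(-9) = -8/3.

Therefore the answer is -8/3.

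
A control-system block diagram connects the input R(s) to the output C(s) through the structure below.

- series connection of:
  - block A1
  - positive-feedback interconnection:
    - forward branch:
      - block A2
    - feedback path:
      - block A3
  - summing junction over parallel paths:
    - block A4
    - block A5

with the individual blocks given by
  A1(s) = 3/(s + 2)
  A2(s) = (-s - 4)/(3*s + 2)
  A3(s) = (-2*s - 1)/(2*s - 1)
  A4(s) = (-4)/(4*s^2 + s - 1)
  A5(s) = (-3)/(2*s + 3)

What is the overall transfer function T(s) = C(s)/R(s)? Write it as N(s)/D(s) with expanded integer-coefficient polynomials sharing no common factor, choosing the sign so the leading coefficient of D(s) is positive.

Answer: (72*s^4 + 318*s^3 + 141*s^2 + 57*s - 108)/(32*s^6 + 56*s^5 - 172*s^4 - 416*s^3 - 190*s^2 + 54*s + 36)

Working:
1. collapse the loop (A2 forward, A3 return): (-2*s^2 - 7*s + 4)/(4*s^2 - 8*s - 6)
2. add A4, A5 (parallel): (-12*s^2 - 11*s - 9)/(8*s^3 + 14*s^2 + s - 3)
3. series reduction of A1, [A2/(1-A2*A3)], (A4+A5), giving the overall T(s)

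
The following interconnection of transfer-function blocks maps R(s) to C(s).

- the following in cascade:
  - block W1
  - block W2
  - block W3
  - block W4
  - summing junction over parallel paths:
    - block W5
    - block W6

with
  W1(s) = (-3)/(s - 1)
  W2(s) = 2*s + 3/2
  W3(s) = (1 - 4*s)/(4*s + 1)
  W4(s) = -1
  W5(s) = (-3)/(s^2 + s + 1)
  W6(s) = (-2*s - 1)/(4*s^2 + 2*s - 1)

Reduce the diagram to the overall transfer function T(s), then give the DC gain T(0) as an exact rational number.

Step 1. reduce the parallel group W5, W6: (-2*s^3 - 15*s^2 - 9*s + 2)/(4*s^4 + 6*s^3 + 5*s^2 + s - 1)
Step 2. cascade W1, W2, W3, W4, (W5+W6): (96*s^5 + 768*s^4 + 774*s^3 - 15*s^2 - 129*s + 18)/(32*s^6 + 24*s^5 - 4*s^4 - 34*s^3 - 24*s^2 + 4*s + 2)
The step-2 result is T(s). Setting s = 0: T(0) = 18/2 = 9.

Hence the answer: 9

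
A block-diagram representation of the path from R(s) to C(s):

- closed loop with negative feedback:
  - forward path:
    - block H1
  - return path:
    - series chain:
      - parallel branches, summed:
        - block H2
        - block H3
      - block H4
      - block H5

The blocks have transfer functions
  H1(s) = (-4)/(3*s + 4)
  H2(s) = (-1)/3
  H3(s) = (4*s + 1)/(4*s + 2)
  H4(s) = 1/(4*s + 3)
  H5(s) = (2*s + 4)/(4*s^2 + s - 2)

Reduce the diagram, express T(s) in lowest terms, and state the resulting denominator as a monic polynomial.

Step 1. add H2, H3 (parallel), giving (8*s + 1)/(12*s + 6)
Step 2. multiply (H2+H3), H4, H5 (series), giving (8*s^2 + 17*s + 2)/(96*s^4 + 144*s^3 + 18*s^2 - 51*s - 18)
Step 3. apply the feedback formula to H1, ((H2+H3)*H4*H5), giving (-384*s^4 - 576*s^3 - 72*s^2 + 204*s + 72)/(288*s^5 + 816*s^4 + 630*s^3 - 113*s^2 - 326*s - 80)
The result of step 3 is T(s) in lowest terms. Its denominator has leading coefficient 288; dividing the denominator through by 288 makes it monic.

Final answer: s^5 + 17*s^4/6 + 35*s^3/16 - 113*s^2/288 - 163*s/144 - 5/18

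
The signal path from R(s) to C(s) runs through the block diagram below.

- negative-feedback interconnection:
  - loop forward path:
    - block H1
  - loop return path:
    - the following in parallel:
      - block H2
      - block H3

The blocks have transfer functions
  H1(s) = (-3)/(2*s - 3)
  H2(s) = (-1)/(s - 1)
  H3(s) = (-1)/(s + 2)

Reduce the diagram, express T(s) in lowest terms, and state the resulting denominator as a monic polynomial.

(1) combine H2, H3 in parallel: (-2*s - 1)/(s^2 + s - 2)
(2) apply the feedback formula to H1, (H2+H3): (-3*s^2 - 3*s + 6)/(2*s^3 - s^2 - s + 9)
That last expression is T(s), already simplified. Scaling its denominator by 1/2 (the reciprocal of the leading coefficient) yields the monic denominator.

Final answer: s^3 - s^2/2 - s/2 + 9/2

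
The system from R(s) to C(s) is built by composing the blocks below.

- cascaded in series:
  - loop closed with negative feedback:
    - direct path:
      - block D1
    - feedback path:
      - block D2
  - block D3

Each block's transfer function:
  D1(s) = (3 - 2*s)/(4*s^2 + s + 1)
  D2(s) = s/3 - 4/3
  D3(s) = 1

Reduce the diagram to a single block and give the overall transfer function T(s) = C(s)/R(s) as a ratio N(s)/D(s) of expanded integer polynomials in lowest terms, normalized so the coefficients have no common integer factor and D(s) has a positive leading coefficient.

[1] apply the feedback formula to D1, D2, giving (9 - 6*s)/(10*s^2 + 14*s - 9)
[2] series reduction of [D1/(1+D1*D2)], D3 - this is the overall T(s), already in the required normalized form

Therefore the answer is (9 - 6*s)/(10*s^2 + 14*s - 9).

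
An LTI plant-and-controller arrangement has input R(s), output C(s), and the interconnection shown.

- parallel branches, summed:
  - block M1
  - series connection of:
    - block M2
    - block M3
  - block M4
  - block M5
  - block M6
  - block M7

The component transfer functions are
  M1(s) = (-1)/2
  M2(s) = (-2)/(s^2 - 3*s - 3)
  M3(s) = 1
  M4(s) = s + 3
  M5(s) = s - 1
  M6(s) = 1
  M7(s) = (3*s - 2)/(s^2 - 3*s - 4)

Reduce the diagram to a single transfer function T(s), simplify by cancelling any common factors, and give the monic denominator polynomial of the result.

Step 1 - combine M2, M3 in series = (-2)/(s^2 - 3*s - 3)
Step 2 - sum the parallel branches M1, (M2*M3), M4, M5, M6, M7 = (4*s^5 - 19*s^4 - 16*s^3 + 68*s^2 + 159*s + 88)/(2*s^4 - 12*s^3 + 4*s^2 + 42*s + 24)
The result of step 2 is T(s) in lowest terms. Its denominator has leading coefficient 2; dividing the denominator through by 2 makes it monic.

Final answer: s^4 - 6*s^3 + 2*s^2 + 21*s + 12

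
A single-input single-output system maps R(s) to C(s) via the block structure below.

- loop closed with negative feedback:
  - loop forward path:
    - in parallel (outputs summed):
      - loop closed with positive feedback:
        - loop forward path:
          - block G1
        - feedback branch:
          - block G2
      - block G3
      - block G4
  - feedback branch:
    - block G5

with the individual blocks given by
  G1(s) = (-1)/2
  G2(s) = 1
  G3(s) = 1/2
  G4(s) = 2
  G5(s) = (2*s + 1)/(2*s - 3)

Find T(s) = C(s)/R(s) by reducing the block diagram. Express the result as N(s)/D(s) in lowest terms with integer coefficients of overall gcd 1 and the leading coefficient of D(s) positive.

1. feedback reduction of G1, G2 = (-1)/3
2. reduce the parallel group [G1/(1-G1*G2)], G3, G4 = 13/6
3. close the feedback loop around ([G1/(1-G1*G2)]+G3+G4), G5; the result is T(s) itself (integer coefficients, no common factor, positive leading denominator coefficient)

Therefore the answer is (26*s - 39)/(38*s - 5).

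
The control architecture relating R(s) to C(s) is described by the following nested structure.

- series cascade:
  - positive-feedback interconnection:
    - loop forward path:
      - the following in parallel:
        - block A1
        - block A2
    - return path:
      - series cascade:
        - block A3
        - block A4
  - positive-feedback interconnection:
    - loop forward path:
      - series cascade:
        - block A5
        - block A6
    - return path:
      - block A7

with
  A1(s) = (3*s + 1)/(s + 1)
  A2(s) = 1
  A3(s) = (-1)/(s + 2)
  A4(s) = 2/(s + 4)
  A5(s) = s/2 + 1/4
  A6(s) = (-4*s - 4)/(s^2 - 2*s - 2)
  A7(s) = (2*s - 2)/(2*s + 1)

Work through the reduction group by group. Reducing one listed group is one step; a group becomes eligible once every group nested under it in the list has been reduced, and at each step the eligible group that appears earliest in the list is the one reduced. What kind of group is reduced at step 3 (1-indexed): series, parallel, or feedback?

Reducing step by step:

Step 1 - parallel reduction of A1, A2
Step 2 - combine A3, A4 in series
Step 3 - apply the feedback formula to (A1+A2), (A3*A4)
Step 4 - reduce the series chain A5, A6
Step 5 - feedback reduction of (A5*A6), A7
Step 6 - cascade [(A1+A2)/(1-(A1+A2)*(A3*A4))], [(A5*A6)/(1-(A5*A6)*A7)]
Step 3: feedback.

Answer: feedback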